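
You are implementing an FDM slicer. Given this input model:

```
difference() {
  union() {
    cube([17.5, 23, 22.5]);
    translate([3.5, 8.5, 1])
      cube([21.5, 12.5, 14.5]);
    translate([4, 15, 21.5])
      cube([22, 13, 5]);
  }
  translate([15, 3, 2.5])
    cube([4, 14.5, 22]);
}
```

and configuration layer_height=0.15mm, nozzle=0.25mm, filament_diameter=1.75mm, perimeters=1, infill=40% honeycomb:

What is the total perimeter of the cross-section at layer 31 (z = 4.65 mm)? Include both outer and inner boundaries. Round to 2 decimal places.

At z = 4.65 mm: the 17.5×23 cube contributes its full rectangle (perimeter 81.00 mm); the 21.5×12.5 cube at (3.5, 8.5) contributes its full rectangle (perimeter 68.00 mm); the cube at (4, 15) is not intersected at this z (z outside [21.5, 26.5]); Taking the union: the regions partially overlap (shared area 175.00 mm²), so the edge portions inside another operand are dropped and the merged outline is re-measured after clipping — boundary = 96.00 mm; the 4×14.5 cube at (15, 3) contributes its full rectangle (perimeter 37.00 mm); Taking the first minus the rest: starting from that combined region, the 4×14.5 cube at (15, 3) partially overlaps it — only the 49.75 mm² overlap (of its 58.00 mm²) is removed, clipping the outline — boundary = 119.00 mm. Overall, the cross-section is a single solid region. Total boundary length (outer) = 119.00 mm.

119.00 mm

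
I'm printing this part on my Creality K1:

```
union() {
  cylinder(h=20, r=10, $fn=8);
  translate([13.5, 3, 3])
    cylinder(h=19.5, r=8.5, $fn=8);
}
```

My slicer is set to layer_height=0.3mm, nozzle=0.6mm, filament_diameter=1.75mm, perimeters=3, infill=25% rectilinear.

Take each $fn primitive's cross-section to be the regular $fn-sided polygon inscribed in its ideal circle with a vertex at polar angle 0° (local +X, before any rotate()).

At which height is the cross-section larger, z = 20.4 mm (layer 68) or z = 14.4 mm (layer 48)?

Layer 68 (z = 20.4): the cylinder does not reach this height (z outside [0, 20]); the r=8.5 cylinder at (13.5, 3) gives a regular 8-gon of circumradius 8.5 (constant along its height) (area = (8/2)·8.500²·sin(360°/8) = 204.35 mm²); Combining (union): only the r=8.5 cylinder at (13.5, 3) is present, so the union is just that shape — area = 204.35 mm². So its area = 204.35 mm². Layer 48 (z = 14.4): the r=10 cylinder contributes a regular 8-gon of circumradius 10 (area = (8/2)·10.000²·sin(360°/8) = 282.84 mm²); the r=8.5 cylinder at (13.5, 3) contributes a regular 8-gon of circumradius 8.5 (area = (8/2)·8.500²·sin(360°/8) = 204.35 mm²); Taking the union: the regions partially overlap — summed areas 487.20 mm² minus the doubly-counted overlap 27.57 mm² gives 459.63 mm² — area = 459.63 mm². So its area = 459.63 mm². Layer 48 is larger (459.63 vs 204.35 mm²).

layer 48 (z = 14.4 mm)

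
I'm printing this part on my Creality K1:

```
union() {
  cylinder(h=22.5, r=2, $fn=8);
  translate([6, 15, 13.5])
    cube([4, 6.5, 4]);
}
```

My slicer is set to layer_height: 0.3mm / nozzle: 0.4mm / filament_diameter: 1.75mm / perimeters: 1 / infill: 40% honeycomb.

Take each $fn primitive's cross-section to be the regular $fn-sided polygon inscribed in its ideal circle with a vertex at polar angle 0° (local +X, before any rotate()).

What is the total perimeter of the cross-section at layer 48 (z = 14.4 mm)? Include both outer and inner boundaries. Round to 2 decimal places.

33.25 mm

At z = 14.4 mm: the r=2 cylinder contributes a regular 8-gon of circumradius 2 (perimeter = 2·8·2.000·sin(180°/8) = 12.25 mm); the 4×6.5 cube at (6, 15) contributes its full rectangle (perimeter 21.00 mm); Combining (union): the 2 present regions are separate (no shared area or edge), so areas and boundary lengths simply add and each stays a separate island — boundary = 33.25 mm. Overall, the cross-section has 2 separate islands. Total boundary length (outer) = 33.25 mm.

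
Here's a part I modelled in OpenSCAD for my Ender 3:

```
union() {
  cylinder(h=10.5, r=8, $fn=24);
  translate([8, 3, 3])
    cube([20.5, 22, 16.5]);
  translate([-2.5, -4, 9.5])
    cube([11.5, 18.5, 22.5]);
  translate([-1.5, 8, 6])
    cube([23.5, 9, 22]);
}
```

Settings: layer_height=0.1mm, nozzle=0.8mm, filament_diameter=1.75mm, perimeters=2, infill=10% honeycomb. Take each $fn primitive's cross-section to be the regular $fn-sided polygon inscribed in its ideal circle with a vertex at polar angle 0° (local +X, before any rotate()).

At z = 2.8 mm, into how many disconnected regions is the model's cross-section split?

At z = 2.8 mm: the cylinder: section is a regular 24-gon, circumradius r=8; the cube at (8, 3) is not intersected at this z (z outside [3, 19.5]); the cube at (-2.5, -4) is not intersected at this z (z outside [9.5, 32]); the cube at (-1.5, 8) does not reach this height (z outside [6, 28]); Merging all regions: only the r=8 cylinder is present, so the union is just that shape — 1 connected region. The result has 1 disconnected region.

1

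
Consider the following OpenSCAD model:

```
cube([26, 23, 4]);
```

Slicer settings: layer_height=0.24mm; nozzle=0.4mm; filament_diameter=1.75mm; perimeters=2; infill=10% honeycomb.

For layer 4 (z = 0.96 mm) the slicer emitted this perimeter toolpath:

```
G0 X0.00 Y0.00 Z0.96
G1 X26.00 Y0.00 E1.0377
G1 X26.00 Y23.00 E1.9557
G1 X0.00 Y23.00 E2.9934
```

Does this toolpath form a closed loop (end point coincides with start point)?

no

Start point (G0): (0.00, 0.00). End point (last G1): the path does not return to the start — open.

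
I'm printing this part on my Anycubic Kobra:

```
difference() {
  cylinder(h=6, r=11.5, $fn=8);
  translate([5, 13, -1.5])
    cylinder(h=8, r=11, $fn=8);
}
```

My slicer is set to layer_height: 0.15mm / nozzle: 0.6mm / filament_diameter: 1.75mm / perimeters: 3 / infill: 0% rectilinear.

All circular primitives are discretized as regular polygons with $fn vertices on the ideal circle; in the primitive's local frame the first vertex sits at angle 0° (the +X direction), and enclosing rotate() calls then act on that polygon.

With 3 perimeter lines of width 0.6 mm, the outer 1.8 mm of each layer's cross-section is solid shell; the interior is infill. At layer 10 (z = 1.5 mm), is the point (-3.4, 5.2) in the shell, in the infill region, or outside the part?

shell

At z = 1.5 mm: the cylinder: section is a regular 8-gon, circumradius r=11.5; the r=11 cylinder at (5, 13) contributes a regular 8-gon of circumradius 11; Taking the first minus the rest: starting from the r=11.5 cylinder, the r=11 cylinder at (5, 13) partially overlaps it — only the 82.57 mm² overlap (of its 342.24 mm²) is removed, clipping the outline — 1 connected region. Overall, the cross-section is a single solid region. The nearest boundary edge runs (-4.59, 9.60)→(-2.78, 5.22); distance from the point to it = 0.58 mm. The point is inside the cross-section, 0.58 mm from the nearest boundary — within the 1.8 mm shell band (3 × 0.6).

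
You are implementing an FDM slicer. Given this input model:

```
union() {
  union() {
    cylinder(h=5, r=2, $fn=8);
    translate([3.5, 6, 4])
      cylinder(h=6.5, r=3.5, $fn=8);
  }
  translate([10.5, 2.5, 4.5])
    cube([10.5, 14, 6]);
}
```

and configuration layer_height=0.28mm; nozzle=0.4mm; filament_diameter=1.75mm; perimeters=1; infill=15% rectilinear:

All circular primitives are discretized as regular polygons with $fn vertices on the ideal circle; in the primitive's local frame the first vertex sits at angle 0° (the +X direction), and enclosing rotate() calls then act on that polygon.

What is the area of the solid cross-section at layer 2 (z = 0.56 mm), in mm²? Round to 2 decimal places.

11.31 mm²

At z = 0.56 mm: the cylinder: section is a regular 8-gon, circumradius r=2 (area = (8/2)·2.000²·sin(360°/8) = 11.31 mm²); the cylinder at (3.5, 6) is absent (z outside [4, 10.5]); Combining (union): only the r=2 cylinder is present, so the union is just that shape — area = 11.31 mm²; the cube at (10.5, 2.5) is absent (z outside [4.5, 10.5]); Combining (union): only that combined region is present, so the union is just that shape — area = 11.31 mm². Overall, the cross-section is a single solid region. Net area = 11.31 mm².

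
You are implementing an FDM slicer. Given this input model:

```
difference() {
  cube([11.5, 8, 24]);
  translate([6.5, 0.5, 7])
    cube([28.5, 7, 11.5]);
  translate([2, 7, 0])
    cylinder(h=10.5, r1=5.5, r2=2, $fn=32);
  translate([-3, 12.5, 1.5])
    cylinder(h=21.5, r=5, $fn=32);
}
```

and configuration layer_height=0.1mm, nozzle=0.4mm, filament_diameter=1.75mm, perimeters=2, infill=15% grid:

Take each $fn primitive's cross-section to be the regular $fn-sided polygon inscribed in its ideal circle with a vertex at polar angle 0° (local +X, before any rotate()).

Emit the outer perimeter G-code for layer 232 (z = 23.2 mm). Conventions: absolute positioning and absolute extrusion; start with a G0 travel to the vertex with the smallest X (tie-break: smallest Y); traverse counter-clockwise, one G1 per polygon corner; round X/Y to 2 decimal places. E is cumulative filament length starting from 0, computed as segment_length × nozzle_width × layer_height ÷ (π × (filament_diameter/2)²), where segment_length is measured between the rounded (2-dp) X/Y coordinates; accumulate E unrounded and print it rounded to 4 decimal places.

G0 X0.00 Y0.00 Z23.20
G1 X11.50 Y0.00 E0.1912
G1 X11.50 Y8.00 E0.3243
G1 X0.00 Y8.00 E0.5155
G1 X0.00 Y0.00 E0.6486

At z = 23.2 mm: the cube is present — its section is the full 11.5×8 rectangle; the cube at (6.5, 0.5) is not intersected at this z (z outside [7, 18.5]); the cone at (2, 7) is not intersected at this z (z outside [0, 10.5]); the cylinder at (-3, 12.5) is absent (z outside [1.5, 23]); Taking the first minus the rest: none of the subtracted shapes is present at this height, so the 11.5×8 cube is unchanged — 1 connected region. The outline is a single polygon with 4 vertices. Extrusion per mm of travel: 0.4 × 0.1 / (π × 0.875²) = 0.016630. Accumulating E over each segment gives final E = 0.6486.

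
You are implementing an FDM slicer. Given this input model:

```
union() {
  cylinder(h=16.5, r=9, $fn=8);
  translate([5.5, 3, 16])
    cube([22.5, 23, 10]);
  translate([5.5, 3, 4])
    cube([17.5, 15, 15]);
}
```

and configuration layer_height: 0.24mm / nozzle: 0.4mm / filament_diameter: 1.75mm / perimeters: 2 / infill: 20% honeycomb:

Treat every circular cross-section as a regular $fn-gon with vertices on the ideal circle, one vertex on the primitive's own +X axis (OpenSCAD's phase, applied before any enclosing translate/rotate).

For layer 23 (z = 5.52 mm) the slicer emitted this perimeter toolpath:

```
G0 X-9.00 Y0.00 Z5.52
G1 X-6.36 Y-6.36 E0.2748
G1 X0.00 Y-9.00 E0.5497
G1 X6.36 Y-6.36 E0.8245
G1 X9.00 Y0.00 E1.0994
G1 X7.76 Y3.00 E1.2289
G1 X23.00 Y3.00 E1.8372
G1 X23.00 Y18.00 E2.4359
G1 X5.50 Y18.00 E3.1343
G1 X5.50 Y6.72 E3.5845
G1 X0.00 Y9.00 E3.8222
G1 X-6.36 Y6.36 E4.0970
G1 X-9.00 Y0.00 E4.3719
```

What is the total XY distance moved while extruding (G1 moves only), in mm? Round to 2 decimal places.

Sum the Euclidean lengths of each G1 segment: total = 109.54 mm.

109.54 mm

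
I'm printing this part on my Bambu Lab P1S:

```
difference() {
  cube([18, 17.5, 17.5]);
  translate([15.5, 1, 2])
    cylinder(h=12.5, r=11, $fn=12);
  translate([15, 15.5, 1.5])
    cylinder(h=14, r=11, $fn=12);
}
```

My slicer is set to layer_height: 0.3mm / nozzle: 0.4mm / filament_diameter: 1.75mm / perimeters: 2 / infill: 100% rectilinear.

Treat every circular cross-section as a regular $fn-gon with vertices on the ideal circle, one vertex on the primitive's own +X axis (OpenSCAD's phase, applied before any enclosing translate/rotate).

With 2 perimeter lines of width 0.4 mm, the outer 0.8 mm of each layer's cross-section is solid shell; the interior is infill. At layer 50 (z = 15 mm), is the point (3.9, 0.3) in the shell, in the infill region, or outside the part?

At z = 15 mm: the cube is present — its section is the full 18×17.5 rectangle; the cylinder at (15.5, 1) does not reach this height (z outside [2, 14.5]); the cylinder at (15, 15.5): section is a regular 12-gon, circumradius r=11; After the difference (first − rest): starting from the 18×17.5 cube, the r=11 cylinder at (15, 15.5) partially overlaps it — only the 150.01 mm² overlap (of its 363.00 mm²) is removed, clipping the outline — 1 connected region. Overall, the cross-section is a single solid region. The nearest boundary edge runs (18.00, 0.00)→(0.00, 0.00); distance from the point to it = 0.30 mm. The point is inside the cross-section, 0.30 mm from the nearest boundary — within the 0.8 mm shell band (2 × 0.4).

shell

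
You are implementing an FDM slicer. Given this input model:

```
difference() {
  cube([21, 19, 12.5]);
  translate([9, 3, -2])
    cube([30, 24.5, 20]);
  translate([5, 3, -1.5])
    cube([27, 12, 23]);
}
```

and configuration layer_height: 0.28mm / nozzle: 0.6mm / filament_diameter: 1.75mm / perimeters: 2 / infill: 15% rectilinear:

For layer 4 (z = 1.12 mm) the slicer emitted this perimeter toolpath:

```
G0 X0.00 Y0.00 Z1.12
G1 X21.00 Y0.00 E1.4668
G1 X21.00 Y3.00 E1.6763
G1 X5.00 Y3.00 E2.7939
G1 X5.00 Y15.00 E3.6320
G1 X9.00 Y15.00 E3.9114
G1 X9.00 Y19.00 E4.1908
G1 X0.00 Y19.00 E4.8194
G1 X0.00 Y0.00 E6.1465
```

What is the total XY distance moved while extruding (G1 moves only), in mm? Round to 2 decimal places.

Sum the Euclidean lengths of each G1 segment: total = 88.00 mm.

88.00 mm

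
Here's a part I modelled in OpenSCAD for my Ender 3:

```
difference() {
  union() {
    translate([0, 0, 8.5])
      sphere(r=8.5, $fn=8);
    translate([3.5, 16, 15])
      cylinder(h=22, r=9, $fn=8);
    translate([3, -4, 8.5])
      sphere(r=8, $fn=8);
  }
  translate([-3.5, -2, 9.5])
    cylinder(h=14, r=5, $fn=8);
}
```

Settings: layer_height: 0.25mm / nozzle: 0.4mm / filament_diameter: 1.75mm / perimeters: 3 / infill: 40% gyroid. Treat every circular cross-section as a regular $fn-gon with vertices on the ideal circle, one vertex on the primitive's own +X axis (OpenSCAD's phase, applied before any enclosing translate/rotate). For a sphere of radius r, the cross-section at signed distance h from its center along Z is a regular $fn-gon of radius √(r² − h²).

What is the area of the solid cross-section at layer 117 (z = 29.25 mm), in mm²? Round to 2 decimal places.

229.10 mm²

At z = 29.25 mm: the sphere does not reach this height (|z−center|=20.750 > r=8.5); the r=9 cylinder at (3.5, 16) contributes a regular 8-gon of circumradius 9 (area = (8/2)·9.000²·sin(360°/8) = 229.10 mm²); the sphere at (3, -4) is not intersected at this z (|z−center|=20.750 > r=8); Taking the union: only the r=9 cylinder at (3.5, 16) is present, so the union is just that shape — area = 229.10 mm²; the cylinder at (-3.5, -2) is not intersected at this z (z outside [9.5, 23.5]); After the difference (first − rest): none of the subtracted shapes is present at this height, so the result so far is unchanged — area = 229.10 mm². Overall, the cross-section is a single solid region. Net area = 229.10 mm².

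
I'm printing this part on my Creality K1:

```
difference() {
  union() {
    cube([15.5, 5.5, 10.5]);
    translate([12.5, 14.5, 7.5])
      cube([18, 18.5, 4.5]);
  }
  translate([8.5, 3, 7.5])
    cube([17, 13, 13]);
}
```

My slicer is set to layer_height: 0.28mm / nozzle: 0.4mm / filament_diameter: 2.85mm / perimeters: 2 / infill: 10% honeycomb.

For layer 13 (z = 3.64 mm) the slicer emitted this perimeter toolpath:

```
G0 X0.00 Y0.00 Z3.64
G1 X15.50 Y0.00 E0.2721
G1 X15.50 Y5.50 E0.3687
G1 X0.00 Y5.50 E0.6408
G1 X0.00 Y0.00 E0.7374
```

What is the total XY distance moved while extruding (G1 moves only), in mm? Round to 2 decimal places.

Sum the Euclidean lengths of each G1 segment: total = 42.00 mm.

42.00 mm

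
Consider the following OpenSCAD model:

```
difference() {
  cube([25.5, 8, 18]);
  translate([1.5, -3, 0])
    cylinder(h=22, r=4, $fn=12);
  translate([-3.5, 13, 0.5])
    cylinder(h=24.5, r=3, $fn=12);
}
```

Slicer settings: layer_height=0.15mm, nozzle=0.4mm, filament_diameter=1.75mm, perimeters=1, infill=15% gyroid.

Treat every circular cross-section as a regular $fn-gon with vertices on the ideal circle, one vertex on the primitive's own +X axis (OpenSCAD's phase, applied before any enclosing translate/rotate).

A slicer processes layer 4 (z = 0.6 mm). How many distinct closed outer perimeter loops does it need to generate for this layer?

At z = 0.6 mm: the 25.5×8 cube contributes its full rectangle; the r=4 cylinder at (1.5, -3) gives a regular 12-gon of circumradius 4 (constant along its height); the r=3 cylinder at (-3.5, 13) gives a regular 12-gon of circumradius 3 (constant along its height); Taking the first minus the rest: starting from the 25.5×8 cube, the r=4 cylinder at (1.5, -3) partially overlaps it — only the 2.77 mm² overlap (of its 48.00 mm²) is removed, clipping the outline; the r=3 cylinder at (-3.5, 13) misses the remaining region (no effect) — 1 connected region. The result has 1 disconnected region.

1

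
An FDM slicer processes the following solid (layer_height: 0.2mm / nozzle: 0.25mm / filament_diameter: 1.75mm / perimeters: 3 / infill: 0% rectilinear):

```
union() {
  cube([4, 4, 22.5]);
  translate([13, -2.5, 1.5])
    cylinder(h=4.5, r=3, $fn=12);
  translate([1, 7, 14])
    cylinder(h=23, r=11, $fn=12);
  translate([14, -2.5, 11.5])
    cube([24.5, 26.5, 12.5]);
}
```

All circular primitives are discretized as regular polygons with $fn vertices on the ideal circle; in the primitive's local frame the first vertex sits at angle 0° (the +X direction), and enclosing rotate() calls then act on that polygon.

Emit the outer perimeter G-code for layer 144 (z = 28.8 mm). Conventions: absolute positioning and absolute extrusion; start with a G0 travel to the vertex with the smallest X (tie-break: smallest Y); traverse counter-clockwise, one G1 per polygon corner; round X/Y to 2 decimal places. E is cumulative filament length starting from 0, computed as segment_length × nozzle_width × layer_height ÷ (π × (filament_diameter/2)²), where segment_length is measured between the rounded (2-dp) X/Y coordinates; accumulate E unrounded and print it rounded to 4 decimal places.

G0 X-10.00 Y7.00 Z28.80
G1 X-8.53 Y1.50 E0.1183
G1 X-4.50 Y-2.53 E0.2368
G1 X1.00 Y-4.00 E0.3552
G1 X6.50 Y-2.53 E0.4735
G1 X10.53 Y1.50 E0.5920
G1 X12.00 Y7.00 E0.7103
G1 X10.53 Y12.50 E0.8287
G1 X6.50 Y16.53 E0.9471
G1 X1.00 Y18.00 E1.0655
G1 X-4.50 Y16.53 E1.1838
G1 X-8.53 Y12.50 E1.3023
G1 X-10.00 Y7.00 E1.4207

At z = 28.8 mm: the cube is not intersected at this z (z outside [0, 22.5]); the cylinder at (13, -2.5) does not reach this height (z outside [1.5, 6]); the cylinder at (1, 7): section is a regular 12-gon, circumradius r=11; the cube at (14, -2.5) is absent (z outside [11.5, 24]); Merging all regions: only the r=11 cylinder at (1, 7) is present, so the union is just that shape — 1 connected region. The outline is a single polygon with 12 vertices. Extrusion per mm of travel: 0.25 × 0.2 / (π × 0.875²) = 0.020788. Accumulating E over each segment gives final E = 1.4207.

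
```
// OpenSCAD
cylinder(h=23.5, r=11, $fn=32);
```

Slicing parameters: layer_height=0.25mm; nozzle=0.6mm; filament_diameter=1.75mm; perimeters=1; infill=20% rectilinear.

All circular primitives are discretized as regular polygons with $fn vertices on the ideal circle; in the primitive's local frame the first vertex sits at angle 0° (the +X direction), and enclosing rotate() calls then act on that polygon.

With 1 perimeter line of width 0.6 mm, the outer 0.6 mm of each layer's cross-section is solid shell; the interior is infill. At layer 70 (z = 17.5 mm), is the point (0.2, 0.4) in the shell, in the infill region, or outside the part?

At z = 17.5 mm: the r=11 cylinder contributes a regular 32-gon of circumradius 11. Overall, the cross-section is a single solid region. The nearest boundary edge runs (6.11, 9.15)→(4.21, 10.16); distance from the point to it = 10.50 mm. The point is inside the cross-section and 10.50 mm from the nearest boundary — more than the 0.6 mm shell width (1 × 0.6), so it's in the infill interior.

infill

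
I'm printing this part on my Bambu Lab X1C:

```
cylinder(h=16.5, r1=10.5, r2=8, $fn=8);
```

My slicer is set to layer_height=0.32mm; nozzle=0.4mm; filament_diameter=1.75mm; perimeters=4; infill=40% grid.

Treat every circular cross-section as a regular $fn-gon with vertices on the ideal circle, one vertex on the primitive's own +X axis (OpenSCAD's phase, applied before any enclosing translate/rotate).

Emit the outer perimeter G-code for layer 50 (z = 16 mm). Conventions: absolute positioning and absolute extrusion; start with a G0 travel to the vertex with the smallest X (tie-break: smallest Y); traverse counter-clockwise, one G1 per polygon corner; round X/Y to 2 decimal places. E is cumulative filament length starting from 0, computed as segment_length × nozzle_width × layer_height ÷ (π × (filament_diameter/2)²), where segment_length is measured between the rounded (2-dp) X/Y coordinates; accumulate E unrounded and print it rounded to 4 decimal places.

At z = 16 mm: the cone (r1=10.5→r2=8) has section circumradius 8.076 here — a regular 8-gon. The outline is a single polygon with 8 vertices. Extrusion per mm of travel: 0.4 × 0.32 / (π × 0.875²) = 0.053216. Accumulating E over each segment gives final E = 2.6320.

G0 X-8.08 Y0.00 Z16.00
G1 X-5.71 Y-5.71 E0.3290
G1 X0.00 Y-8.08 E0.6580
G1 X5.71 Y-5.71 E0.9870
G1 X8.08 Y0.00 E1.3160
G1 X5.71 Y5.71 E1.6450
G1 X0.00 Y8.08 E1.9740
G1 X-5.71 Y5.71 E2.3030
G1 X-8.08 Y0.00 E2.6320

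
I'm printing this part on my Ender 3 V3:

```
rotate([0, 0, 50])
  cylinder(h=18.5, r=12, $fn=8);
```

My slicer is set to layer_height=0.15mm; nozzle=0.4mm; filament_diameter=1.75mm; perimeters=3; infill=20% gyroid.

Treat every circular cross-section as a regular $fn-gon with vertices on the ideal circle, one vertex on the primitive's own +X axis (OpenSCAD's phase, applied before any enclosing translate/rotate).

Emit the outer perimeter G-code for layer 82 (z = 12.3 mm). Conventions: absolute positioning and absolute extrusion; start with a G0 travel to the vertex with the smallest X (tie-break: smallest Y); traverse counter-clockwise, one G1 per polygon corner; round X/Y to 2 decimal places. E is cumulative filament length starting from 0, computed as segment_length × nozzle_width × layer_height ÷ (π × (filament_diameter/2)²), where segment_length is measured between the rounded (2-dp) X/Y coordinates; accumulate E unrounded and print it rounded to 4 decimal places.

At z = 12.3 mm: the r=12 cylinder gives a regular 8-gon of circumradius 12 (constant along its height); (rotated 50° about Z; rotation is an isometry so areas/perimeters/island counts are preserved). The outline is a single polygon with 8 vertices. Extrusion per mm of travel: 0.4 × 0.15 / (π × 0.875²) = 0.024945. Accumulating E over each segment gives final E = 1.8322.

G0 X-11.95 Y-1.05 Z12.30
G1 X-7.71 Y-9.19 E0.2289
G1 X1.05 Y-11.95 E0.4581
G1 X9.19 Y-7.71 E0.6870
G1 X11.95 Y1.05 E0.9161
G1 X7.71 Y9.19 E1.1451
G1 X-1.05 Y11.95 E1.3742
G1 X-9.19 Y7.71 E1.6031
G1 X-11.95 Y-1.05 E1.8322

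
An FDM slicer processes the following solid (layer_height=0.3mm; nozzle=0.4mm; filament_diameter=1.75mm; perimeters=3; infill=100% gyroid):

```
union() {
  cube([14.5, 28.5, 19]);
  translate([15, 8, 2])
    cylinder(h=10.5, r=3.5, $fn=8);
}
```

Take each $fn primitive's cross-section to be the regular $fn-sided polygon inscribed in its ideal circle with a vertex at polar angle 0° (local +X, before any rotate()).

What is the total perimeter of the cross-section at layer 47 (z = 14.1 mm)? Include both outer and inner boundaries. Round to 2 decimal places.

86.00 mm

At z = 14.1 mm: the 14.5×28.5 cube contributes its full rectangle (perimeter 86.00 mm); the cylinder at (15, 8) is absent (z outside [2, 12.5]); Merging all regions: only the 14.5×28.5 cube is present, so the union is just that shape — boundary = 86.00 mm. Overall, the cross-section is a single solid region. Total boundary length (outer) = 86.00 mm.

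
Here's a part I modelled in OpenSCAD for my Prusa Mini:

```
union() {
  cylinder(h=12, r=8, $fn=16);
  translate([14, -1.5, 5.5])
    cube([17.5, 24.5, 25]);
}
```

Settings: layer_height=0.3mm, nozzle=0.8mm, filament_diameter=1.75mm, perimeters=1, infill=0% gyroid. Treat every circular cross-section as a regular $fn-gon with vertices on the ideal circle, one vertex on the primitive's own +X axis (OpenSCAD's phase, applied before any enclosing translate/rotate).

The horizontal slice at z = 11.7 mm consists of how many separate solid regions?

At z = 11.7 mm: the cylinder: section is a regular 16-gon, circumradius r=8; the cube at (14, -1.5) (footprint 17.5×24.5) is included at this height; Taking the union: the 2 present regions are separate (no shared area or edge), so areas and boundary lengths simply add and each stays a separate island — 2 connected regions. The result has 2 disconnected regions.

2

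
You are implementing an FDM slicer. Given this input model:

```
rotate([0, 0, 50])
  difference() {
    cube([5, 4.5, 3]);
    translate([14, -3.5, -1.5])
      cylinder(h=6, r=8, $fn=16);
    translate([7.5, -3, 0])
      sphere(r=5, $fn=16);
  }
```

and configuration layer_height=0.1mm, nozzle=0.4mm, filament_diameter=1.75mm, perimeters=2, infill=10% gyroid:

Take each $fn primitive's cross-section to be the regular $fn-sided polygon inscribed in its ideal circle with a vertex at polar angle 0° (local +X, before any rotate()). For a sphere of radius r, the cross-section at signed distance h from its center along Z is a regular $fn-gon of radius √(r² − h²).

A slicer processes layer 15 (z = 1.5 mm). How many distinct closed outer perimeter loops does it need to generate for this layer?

At z = 1.5 mm: the 5×4.5 cube contributes its full rectangle; the r=8 cylinder at (14, -3.5) contributes a regular 16-gon of circumradius 8; the sphere at (7.5, -3): section is a regular 16-gon, circumradius = √(r²−h²) = √(5²−1.5²) = 4.770; Taking the first minus the rest: starting from the 5×4.5 cube, the r=8 cylinder at (14, -3.5) misses the remaining region (no effect); the r=5 sphere at (7.5, -3) partially overlaps it — only the 0.63 mm² overlap (of its 69.65 mm²) is removed, clipping the outline — 1 connected region; (rotated 50° about Z; rotation is an isometry so areas/perimeters/island counts are preserved). The result has 1 disconnected region.

1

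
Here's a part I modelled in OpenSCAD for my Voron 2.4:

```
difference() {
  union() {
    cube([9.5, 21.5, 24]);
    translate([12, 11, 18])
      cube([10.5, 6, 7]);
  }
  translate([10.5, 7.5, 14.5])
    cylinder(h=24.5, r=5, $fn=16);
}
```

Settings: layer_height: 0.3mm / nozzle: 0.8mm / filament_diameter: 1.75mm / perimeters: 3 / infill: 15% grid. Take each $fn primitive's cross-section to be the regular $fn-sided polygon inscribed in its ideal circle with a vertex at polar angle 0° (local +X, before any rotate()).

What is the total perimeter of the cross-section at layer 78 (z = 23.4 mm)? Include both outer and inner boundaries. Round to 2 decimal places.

At z = 23.4 mm: the cube is present — its section is the full 9.5×21.5 rectangle (perimeter 62.00 mm); the cube at (12, 11) (footprint 10.5×6) is included at this height (perimeter 33.00 mm); Merging all regions: the 2 present regions are separate (no shared area or edge), so areas and boundary lengths simply add and each stays a separate island — boundary = 95.00 mm; the r=5 cylinder at (10.5, 7.5) contributes a regular 16-gon of circumradius 5 (perimeter = 2·16·5.000·sin(180°/16) = 31.21 mm); Subtracting the remaining from the first: starting from the result so far, the r=5 cylinder at (10.5, 7.5) partially overlaps it — only the 29.88 mm² overlap (of its 76.54 mm²) is removed, clipping the outline — boundary = 98.12 mm. Overall, the cross-section has 2 separate islands. Total boundary length (outer) = 98.12 mm.

98.12 mm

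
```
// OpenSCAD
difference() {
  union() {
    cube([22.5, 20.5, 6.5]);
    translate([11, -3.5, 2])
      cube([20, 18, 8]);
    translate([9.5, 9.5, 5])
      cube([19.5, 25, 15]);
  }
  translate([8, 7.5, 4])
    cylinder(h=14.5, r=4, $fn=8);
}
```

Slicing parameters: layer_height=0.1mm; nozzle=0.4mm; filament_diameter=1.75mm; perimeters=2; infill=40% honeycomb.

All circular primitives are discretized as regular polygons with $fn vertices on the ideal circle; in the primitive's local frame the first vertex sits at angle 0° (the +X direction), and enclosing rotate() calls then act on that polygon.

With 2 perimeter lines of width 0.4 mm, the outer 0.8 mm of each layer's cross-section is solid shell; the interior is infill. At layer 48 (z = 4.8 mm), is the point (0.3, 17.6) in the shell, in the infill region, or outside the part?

shell

At z = 4.8 mm: the 22.5×20.5 cube contributes its full rectangle; the cube at (11, -3.5) (footprint 20×18) is included at this height; the cube at (9.5, 9.5) does not reach this height (z outside [5, 20]); Merging all regions: the regions partially overlap (shared area 166.75 mm²), so overlapping operands fuse into one piece — 1 connected region; the cylinder at (8, 7.5): section is a regular 8-gon, circumradius r=4; Subtracting the remaining from the first: starting from the result so far, the r=4 cylinder at (8, 7.5) lies wholly inside it (removes its full 45.25 mm² and its 24.49 mm outline becomes a hole wall) — 1 connected region with 1 hole. Overall, the cross-section is one region with 1 hole. The nearest boundary edge runs (0.00, 0.00)→(0.00, 20.50); distance from the point to it = 0.30 mm. The point is inside the cross-section, 0.30 mm from the nearest boundary — within the 0.8 mm shell band (2 × 0.4).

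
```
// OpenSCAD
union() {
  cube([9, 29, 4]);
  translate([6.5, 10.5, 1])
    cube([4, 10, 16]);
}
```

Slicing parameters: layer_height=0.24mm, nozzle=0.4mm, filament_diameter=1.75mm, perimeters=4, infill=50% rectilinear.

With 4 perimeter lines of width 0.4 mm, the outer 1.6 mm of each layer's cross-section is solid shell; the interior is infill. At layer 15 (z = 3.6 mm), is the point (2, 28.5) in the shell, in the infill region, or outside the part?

At z = 3.6 mm: the cube is present — its section is the full 9×29 rectangle; the 4×10 cube at (6.5, 10.5) contributes its full rectangle; Combining (union): the regions partially overlap (shared area 25.00 mm²), so overlapping operands fuse into one piece — 1 connected region. Overall, the cross-section is a single solid region. The nearest boundary edge runs (0.00, 29.00)→(9.00, 29.00); distance from the point to it = 0.50 mm. The point is inside the cross-section, 0.50 mm from the nearest boundary — within the 1.6 mm shell band (4 × 0.4).

shell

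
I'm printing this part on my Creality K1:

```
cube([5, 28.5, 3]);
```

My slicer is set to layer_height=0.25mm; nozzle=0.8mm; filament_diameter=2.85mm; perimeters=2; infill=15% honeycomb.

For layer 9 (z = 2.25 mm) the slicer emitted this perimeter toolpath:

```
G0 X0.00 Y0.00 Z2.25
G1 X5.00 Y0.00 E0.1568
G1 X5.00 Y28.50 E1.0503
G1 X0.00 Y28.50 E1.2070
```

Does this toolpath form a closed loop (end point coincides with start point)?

no

Start point (G0): (0.00, 0.00). End point (last G1): the path does not return to the start — open.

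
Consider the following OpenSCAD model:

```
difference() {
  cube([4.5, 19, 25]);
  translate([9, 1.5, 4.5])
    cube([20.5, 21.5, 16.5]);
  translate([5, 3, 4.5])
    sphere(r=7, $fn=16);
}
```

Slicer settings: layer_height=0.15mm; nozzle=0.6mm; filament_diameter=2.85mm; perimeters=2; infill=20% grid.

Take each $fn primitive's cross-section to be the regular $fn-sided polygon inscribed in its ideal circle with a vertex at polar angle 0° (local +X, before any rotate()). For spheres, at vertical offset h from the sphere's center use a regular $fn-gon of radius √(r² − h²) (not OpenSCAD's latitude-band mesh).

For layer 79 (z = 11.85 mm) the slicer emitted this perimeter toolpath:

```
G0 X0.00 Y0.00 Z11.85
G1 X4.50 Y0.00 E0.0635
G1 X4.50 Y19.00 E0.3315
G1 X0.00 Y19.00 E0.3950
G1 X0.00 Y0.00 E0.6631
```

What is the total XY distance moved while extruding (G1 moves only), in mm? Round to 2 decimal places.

Sum the Euclidean lengths of each G1 segment: total = 47.00 mm.

47.00 mm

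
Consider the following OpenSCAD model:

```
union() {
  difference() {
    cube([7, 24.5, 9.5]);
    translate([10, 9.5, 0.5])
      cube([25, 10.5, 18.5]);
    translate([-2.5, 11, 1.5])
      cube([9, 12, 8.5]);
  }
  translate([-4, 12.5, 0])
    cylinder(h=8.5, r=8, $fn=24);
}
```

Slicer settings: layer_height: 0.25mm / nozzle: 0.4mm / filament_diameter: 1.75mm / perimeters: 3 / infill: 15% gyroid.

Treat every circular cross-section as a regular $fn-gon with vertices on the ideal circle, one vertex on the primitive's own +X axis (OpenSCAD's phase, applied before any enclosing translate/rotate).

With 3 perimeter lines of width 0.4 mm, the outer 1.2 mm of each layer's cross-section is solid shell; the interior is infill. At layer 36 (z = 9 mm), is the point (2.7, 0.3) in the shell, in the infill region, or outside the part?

shell

At z = 9 mm: the 7×24.5 cube contributes its full rectangle; the cube at (10, 9.5) is present — its section is the full 25×10.5 rectangle; the 9×12 cube at (-2.5, 11) contributes its full rectangle; Subtracting the remaining from the first: starting from the 7×24.5 cube, the 25×10.5 cube at (10, 9.5) misses the remaining region (no effect); the 9×12 cube at (-2.5, 11) partially overlaps it — only the 78.00 mm² overlap (of its 108.00 mm²) is removed, clipping the outline — 1 connected region; the cylinder at (-4, 12.5) does not reach this height (z outside [0, 8.5]); Merging all regions: only the result so far is present, so the union is just that shape — 1 connected region. Overall, the cross-section is a single solid region. The nearest boundary edge runs (7.00, 0.00)→(0.00, 0.00); distance from the point to it = 0.30 mm. The point is inside the cross-section, 0.30 mm from the nearest boundary — within the 1.2 mm shell band (3 × 0.4).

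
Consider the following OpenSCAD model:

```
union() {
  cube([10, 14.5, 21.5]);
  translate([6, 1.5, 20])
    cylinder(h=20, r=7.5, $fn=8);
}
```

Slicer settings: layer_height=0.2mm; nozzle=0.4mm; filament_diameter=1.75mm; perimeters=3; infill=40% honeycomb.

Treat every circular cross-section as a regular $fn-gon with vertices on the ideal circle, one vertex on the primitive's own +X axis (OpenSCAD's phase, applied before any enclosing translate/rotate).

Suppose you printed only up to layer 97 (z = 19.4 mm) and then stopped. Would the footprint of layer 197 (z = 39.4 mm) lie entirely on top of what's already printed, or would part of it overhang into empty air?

Compare the two slices. At z = 19.4: the cube (footprint 10×14.5) is included at this height (area 145.00 mm²); the cylinder at (6, 1.5) does not reach this height (z outside [20, 40]); Combining (union): only the 10×14.5 cube is present, so the union is just that shape — area = 145.00 mm². At z = 39.4: the cube does not reach this height (z outside [0, 21.5]); the r=7.5 cylinder at (6, 1.5) contributes a regular 8-gon of circumradius 7.5 (area = (8/2)·7.500²·sin(360°/8) = 159.10 mm²); Taking the union: only the r=7.5 cylinder at (6, 1.5) is present, so the union is just that shape — area = 159.10 mm². Checking containment: at z = 39.4 the cross-section extends beyond the z = 19.4 cross-section by about 80.35 mm².

part overhangs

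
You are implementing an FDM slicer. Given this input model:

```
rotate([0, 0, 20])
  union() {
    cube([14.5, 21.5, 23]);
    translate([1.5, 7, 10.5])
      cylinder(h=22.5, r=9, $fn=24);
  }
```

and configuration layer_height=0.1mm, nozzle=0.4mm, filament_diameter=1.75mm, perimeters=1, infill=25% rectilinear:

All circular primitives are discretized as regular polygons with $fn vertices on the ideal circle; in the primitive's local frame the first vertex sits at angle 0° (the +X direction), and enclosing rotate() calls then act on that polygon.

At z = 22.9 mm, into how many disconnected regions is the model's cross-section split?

At z = 22.9 mm: the 14.5×21.5 cube contributes its full rectangle; the cylinder at (1.5, 7): section is a regular 24-gon, circumradius r=9; Combining (union): the regions partially overlap (shared area 142.23 mm²), so overlapping operands fuse into one piece — 1 connected region; (rotated 20° about Z; rotation is an isometry so areas/perimeters/island counts are preserved). The result has 1 disconnected region.

1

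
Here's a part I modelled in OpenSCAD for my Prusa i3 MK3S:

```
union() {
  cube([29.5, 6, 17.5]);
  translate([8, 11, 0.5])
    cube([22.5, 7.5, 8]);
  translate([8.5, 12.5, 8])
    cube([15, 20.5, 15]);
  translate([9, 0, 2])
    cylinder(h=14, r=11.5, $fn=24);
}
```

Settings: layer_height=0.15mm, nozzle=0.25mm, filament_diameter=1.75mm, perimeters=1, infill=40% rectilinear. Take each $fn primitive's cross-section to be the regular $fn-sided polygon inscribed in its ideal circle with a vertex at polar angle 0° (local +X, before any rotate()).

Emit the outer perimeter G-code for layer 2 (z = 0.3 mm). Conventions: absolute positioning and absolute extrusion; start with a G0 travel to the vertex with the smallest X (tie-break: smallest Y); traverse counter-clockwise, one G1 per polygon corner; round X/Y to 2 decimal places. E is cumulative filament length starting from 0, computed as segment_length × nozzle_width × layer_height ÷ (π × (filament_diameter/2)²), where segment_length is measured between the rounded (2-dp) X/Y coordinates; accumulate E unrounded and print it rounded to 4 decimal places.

At z = 0.3 mm: the cube (footprint 29.5×6) is included at this height; the cube at (8, 11) is absent (z outside [0.5, 8.5]); the cube at (8.5, 12.5) does not reach this height (z outside [8, 23]); the cylinder at (9, 0) is absent (z outside [2, 16]); Combining (union): only the 29.5×6 cube is present, so the union is just that shape — 1 connected region. The outline is a single polygon with 4 vertices. Extrusion per mm of travel: 0.25 × 0.15 / (π × 0.875²) = 0.015591. Accumulating E over each segment gives final E = 1.1069.

G0 X0.00 Y0.00 Z0.30
G1 X29.50 Y0.00 E0.4599
G1 X29.50 Y6.00 E0.5535
G1 X0.00 Y6.00 E1.0134
G1 X0.00 Y0.00 E1.1069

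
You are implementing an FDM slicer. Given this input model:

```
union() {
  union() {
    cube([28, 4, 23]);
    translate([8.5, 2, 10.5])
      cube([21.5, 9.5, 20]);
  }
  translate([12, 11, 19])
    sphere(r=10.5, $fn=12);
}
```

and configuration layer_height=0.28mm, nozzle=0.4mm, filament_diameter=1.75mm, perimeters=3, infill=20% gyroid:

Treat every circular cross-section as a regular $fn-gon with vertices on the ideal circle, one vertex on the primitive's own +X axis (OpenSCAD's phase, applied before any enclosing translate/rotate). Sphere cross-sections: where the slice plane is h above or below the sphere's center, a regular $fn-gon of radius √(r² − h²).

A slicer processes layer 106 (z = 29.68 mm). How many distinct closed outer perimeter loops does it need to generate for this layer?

At z = 29.68 mm: the cube is absent (z outside [0, 23]); the cube at (8.5, 2) (footprint 21.5×9.5) is included at this height; Combining (union): only the 21.5×9.5 cube at (8.5, 2) is present, so the union is just that shape — 1 connected region; the sphere at (12, 11) is not intersected at this z (|z−center|=10.680 > r=10.5); Merging all regions: only that combined region is present, so the union is just that shape — 1 connected region. The result has 1 disconnected region.

1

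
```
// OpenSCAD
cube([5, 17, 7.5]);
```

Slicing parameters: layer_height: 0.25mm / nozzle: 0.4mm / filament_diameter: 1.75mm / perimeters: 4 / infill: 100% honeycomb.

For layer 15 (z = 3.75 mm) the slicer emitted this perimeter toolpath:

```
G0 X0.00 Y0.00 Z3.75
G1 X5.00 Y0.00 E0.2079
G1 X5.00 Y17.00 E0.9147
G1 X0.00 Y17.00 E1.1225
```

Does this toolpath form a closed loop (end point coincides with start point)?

Start point (G0): (0.00, 0.00). End point (last G1): the path does not return to the start — open.

no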